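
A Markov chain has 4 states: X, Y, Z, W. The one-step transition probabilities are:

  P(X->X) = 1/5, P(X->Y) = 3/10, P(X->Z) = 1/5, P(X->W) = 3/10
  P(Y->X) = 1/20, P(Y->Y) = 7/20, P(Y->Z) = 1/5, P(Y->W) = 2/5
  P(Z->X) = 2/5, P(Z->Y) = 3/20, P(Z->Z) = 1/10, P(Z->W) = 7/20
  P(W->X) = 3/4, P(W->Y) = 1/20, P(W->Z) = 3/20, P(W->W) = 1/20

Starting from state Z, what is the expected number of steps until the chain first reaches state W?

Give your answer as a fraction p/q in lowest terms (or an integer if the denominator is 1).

Let h_i = expected steps to first reach W from state i.
Boundary: h_W = 0.
First-step equations for the other states:
  h_X = 1 + 1/5*h_X + 3/10*h_Y + 1/5*h_Z + 3/10*h_W
  h_Y = 1 + 1/20*h_X + 7/20*h_Y + 1/5*h_Z + 2/5*h_W
  h_Z = 1 + 2/5*h_X + 3/20*h_Y + 1/10*h_Z + 7/20*h_W

Substituting h_W = 0 and rearranging gives the linear system (I - Q) h = 1:
  [4/5, -3/10, -1/5] . (h_X, h_Y, h_Z) = 1
  [-1/20, 13/20, -1/5] . (h_X, h_Y, h_Z) = 1
  [-2/5, -3/20, 9/10] . (h_X, h_Y, h_Z) = 1

Solving yields:
  h_X = 1045/353
  h_Y = 935/353
  h_Z = 2025/706

Starting state is Z, so the expected hitting time is h_Z = 2025/706.

Answer: 2025/706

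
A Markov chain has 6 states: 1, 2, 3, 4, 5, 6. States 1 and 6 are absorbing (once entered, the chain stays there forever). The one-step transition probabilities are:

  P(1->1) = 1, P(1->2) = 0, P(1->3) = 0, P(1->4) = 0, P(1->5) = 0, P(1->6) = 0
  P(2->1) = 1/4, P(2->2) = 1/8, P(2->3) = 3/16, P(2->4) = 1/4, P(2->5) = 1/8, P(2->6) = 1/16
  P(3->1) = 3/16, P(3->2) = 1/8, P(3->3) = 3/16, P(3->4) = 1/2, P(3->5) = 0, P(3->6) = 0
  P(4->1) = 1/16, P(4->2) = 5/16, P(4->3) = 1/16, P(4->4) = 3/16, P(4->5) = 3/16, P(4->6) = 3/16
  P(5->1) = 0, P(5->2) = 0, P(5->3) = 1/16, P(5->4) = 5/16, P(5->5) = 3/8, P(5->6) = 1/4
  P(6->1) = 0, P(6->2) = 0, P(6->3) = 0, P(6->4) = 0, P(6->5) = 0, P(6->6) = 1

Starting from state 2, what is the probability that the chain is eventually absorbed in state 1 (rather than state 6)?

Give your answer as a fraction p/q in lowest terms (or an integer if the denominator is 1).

Answer: 7769/14078

Derivation:
Let a_i = P(absorbed in 1 | start in state i).
Boundary conditions: a_1 = 1, a_6 = 0.
For each transient state i, a_i = sum_j P(i->j) * a_j:
  a_2 = 1/4*a_1 + 1/8*a_2 + 3/16*a_3 + 1/4*a_4 + 1/8*a_5 + 1/16*a_6
  a_3 = 3/16*a_1 + 1/8*a_2 + 3/16*a_3 + 1/2*a_4 + 0*a_5 + 0*a_6
  a_4 = 1/16*a_1 + 5/16*a_2 + 1/16*a_3 + 3/16*a_4 + 3/16*a_5 + 3/16*a_6
  a_5 = 0*a_1 + 0*a_2 + 1/16*a_3 + 5/16*a_4 + 3/8*a_5 + 1/4*a_6

Substituting a_1 = 1 and a_6 = 0, rearrange to (I - Q) a = r where r[i] = P(i -> 1):
  [7/8, -3/16, -1/4, -1/8] . (a_2, a_3, a_4, a_5) = 1/4
  [-1/8, 13/16, -1/2, 0] . (a_2, a_3, a_4, a_5) = 3/16
  [-5/16, -1/16, 13/16, -3/16] . (a_2, a_3, a_4, a_5) = 1/16
  [0, -1/16, -5/16, 5/8] . (a_2, a_3, a_4, a_5) = 0

Solving yields:
  a_2 = 7769/14078
  a_3 = 3910/7039
  a_4 = 2743/7039
  a_5 = 3525/14078

Starting state is 2, so the absorption probability is a_2 = 7769/14078.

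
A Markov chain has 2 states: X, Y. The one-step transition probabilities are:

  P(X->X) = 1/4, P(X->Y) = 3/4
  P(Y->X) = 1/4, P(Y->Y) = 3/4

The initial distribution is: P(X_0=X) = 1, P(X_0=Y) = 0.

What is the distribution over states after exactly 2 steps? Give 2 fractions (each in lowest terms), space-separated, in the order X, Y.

Propagating the distribution step by step (d_{t+1} = d_t * P):
d_0 = (X=1, Y=0)
  d_1[X] = 1*1/4 + 0*1/4 = 1/4
  d_1[Y] = 1*3/4 + 0*3/4 = 3/4
d_1 = (X=1/4, Y=3/4)
  d_2[X] = 1/4*1/4 + 3/4*1/4 = 1/4
  d_2[Y] = 1/4*3/4 + 3/4*3/4 = 3/4
d_2 = (X=1/4, Y=3/4)

Answer: 1/4 3/4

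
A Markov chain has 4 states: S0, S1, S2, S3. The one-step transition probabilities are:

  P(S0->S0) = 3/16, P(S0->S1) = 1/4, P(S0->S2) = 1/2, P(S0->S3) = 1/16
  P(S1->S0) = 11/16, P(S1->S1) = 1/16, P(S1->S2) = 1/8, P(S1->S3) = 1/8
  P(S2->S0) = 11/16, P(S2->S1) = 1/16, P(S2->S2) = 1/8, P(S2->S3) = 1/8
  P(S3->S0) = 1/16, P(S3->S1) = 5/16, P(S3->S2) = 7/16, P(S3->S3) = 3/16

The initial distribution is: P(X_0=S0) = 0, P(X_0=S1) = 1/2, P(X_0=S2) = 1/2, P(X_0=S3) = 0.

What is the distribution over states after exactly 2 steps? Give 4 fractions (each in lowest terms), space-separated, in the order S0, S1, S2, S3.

Propagating the distribution step by step (d_{t+1} = d_t * P):
d_0 = (S0=0, S1=1/2, S2=1/2, S3=0)
  d_1[S0] = 0*3/16 + 1/2*11/16 + 1/2*11/16 + 0*1/16 = 11/16
  d_1[S1] = 0*1/4 + 1/2*1/16 + 1/2*1/16 + 0*5/16 = 1/16
  d_1[S2] = 0*1/2 + 1/2*1/8 + 1/2*1/8 + 0*7/16 = 1/8
  d_1[S3] = 0*1/16 + 1/2*1/8 + 1/2*1/8 + 0*3/16 = 1/8
d_1 = (S0=11/16, S1=1/16, S2=1/8, S3=1/8)
  d_2[S0] = 11/16*3/16 + 1/16*11/16 + 1/8*11/16 + 1/8*1/16 = 17/64
  d_2[S1] = 11/16*1/4 + 1/16*1/16 + 1/8*1/16 + 1/8*5/16 = 57/256
  d_2[S2] = 11/16*1/2 + 1/16*1/8 + 1/8*1/8 + 1/8*7/16 = 27/64
  d_2[S3] = 11/16*1/16 + 1/16*1/8 + 1/8*1/8 + 1/8*3/16 = 23/256
d_2 = (S0=17/64, S1=57/256, S2=27/64, S3=23/256)

Answer: 17/64 57/256 27/64 23/256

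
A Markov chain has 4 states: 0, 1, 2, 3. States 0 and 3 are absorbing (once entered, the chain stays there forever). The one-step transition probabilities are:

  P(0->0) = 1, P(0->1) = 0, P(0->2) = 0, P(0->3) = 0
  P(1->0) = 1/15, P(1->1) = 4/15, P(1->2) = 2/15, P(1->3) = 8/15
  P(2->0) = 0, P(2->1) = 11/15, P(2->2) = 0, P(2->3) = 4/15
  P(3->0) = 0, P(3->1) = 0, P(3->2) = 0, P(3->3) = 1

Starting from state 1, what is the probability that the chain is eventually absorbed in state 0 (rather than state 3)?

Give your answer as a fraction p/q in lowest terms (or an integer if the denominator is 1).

Let a_i = P(absorbed in 0 | start in state i).
Boundary conditions: a_0 = 1, a_3 = 0.
For each transient state i, a_i = sum_j P(i->j) * a_j:
  a_1 = 1/15*a_0 + 4/15*a_1 + 2/15*a_2 + 8/15*a_3
  a_2 = 0*a_0 + 11/15*a_1 + 0*a_2 + 4/15*a_3

Substituting a_0 = 1 and a_3 = 0, rearrange to (I - Q) a = r where r[i] = P(i -> 0):
  [11/15, -2/15] . (a_1, a_2) = 1/15
  [-11/15, 1] . (a_1, a_2) = 0

Solving yields:
  a_1 = 15/143
  a_2 = 1/13

Starting state is 1, so the absorption probability is a_1 = 15/143.

Answer: 15/143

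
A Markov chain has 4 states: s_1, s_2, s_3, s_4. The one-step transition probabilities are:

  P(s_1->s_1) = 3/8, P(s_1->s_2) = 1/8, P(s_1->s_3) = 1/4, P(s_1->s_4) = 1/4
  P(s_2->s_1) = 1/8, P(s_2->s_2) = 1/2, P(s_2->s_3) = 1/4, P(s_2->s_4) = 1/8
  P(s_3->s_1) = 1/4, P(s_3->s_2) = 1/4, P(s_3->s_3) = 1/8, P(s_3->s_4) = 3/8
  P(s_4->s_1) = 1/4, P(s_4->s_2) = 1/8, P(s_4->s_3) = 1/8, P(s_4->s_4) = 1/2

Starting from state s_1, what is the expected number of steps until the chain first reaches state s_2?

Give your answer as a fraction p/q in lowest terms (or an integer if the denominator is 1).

Let h_i = expected steps to first reach s_2 from state i.
Boundary: h_s_2 = 0.
First-step equations for the other states:
  h_s_1 = 1 + 3/8*h_s_1 + 1/8*h_s_2 + 1/4*h_s_3 + 1/4*h_s_4
  h_s_3 = 1 + 1/4*h_s_1 + 1/4*h_s_2 + 1/8*h_s_3 + 3/8*h_s_4
  h_s_4 = 1 + 1/4*h_s_1 + 1/8*h_s_2 + 1/8*h_s_3 + 1/2*h_s_4

Substituting h_s_2 = 0 and rearranging gives the linear system (I - Q) h = 1:
  [5/8, -1/4, -1/4] . (h_s_1, h_s_3, h_s_4) = 1
  [-1/4, 7/8, -3/8] . (h_s_1, h_s_3, h_s_4) = 1
  [-1/4, -1/8, 1/2] . (h_s_1, h_s_3, h_s_4) = 1

Solving yields:
  h_s_1 = 88/13
  h_s_3 = 392/65
  h_s_4 = 448/65

Starting state is s_1, so the expected hitting time is h_s_1 = 88/13.

Answer: 88/13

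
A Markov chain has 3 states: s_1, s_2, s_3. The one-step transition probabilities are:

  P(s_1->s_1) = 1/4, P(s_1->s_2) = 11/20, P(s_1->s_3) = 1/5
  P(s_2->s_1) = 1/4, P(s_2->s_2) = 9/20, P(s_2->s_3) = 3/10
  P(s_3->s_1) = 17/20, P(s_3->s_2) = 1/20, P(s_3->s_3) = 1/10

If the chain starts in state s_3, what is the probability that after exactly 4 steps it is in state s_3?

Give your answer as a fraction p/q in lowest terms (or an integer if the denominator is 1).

Answer: 2173/10000

Derivation:
Computing P^4 by repeated multiplication:
P^1 =
  s_1: [1/4, 11/20, 1/5]
  s_2: [1/4, 9/20, 3/10]
  s_3: [17/20, 1/20, 1/10]
P^2 =
  s_1: [37/100, 79/200, 47/200]
  s_2: [43/100, 71/200, 43/200]
  s_3: [31/100, 99/200, 39/200]
P^3 =
  s_1: [391/1000, 393/1000, 27/125]
  s_2: [379/1000, 407/1000, 107/500]
  s_3: [367/1000, 403/1000, 23/100]
P^4 =
  s_1: [949/2500, 4027/10000, 2177/10000]
  s_2: [473/1250, 4023/10000, 2193/10000]
  s_3: [97/250, 3947/10000, 2173/10000]

(P^4)[s_3 -> s_3] = 2173/10000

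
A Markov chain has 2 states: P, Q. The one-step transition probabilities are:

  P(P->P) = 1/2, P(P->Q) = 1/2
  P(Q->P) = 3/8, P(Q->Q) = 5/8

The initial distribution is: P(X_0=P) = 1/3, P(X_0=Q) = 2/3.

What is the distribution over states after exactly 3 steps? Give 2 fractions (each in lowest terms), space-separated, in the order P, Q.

Propagating the distribution step by step (d_{t+1} = d_t * P):
d_0 = (P=1/3, Q=2/3)
  d_1[P] = 1/3*1/2 + 2/3*3/8 = 5/12
  d_1[Q] = 1/3*1/2 + 2/3*5/8 = 7/12
d_1 = (P=5/12, Q=7/12)
  d_2[P] = 5/12*1/2 + 7/12*3/8 = 41/96
  d_2[Q] = 5/12*1/2 + 7/12*5/8 = 55/96
d_2 = (P=41/96, Q=55/96)
  d_3[P] = 41/96*1/2 + 55/96*3/8 = 329/768
  d_3[Q] = 41/96*1/2 + 55/96*5/8 = 439/768
d_3 = (P=329/768, Q=439/768)

Answer: 329/768 439/768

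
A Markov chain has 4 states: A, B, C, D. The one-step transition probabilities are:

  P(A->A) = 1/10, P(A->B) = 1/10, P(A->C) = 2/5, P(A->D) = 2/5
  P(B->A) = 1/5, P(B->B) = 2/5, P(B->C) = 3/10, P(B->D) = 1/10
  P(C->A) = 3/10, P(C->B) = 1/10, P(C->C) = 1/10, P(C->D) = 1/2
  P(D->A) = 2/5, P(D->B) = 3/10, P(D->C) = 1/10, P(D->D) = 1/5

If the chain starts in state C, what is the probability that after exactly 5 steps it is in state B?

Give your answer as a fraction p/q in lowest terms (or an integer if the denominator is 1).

Answer: 22727/100000

Derivation:
Computing P^5 by repeated multiplication:
P^1 =
  A: [1/10, 1/10, 2/5, 2/5]
  B: [1/5, 2/5, 3/10, 1/10]
  C: [3/10, 1/10, 1/10, 1/2]
  D: [2/5, 3/10, 1/10, 1/5]
P^2 =
  A: [31/100, 21/100, 3/20, 33/100]
  B: [23/100, 6/25, 6/25, 29/100]
  C: [7/25, 23/100, 21/100, 7/25]
  D: [21/100, 23/100, 7/25, 7/25]
P^3 =
  A: [1/4, 229/1000, 47/200, 143/500]
  B: [259/1000, 23/100, 217/1000, 147/500]
  C: [249/1000, 9/40, 23/100, 37/125]
  D: [263/1000, 9/40, 209/1000, 303/1000]
P^4 =
  A: [2557/10000, 2259/10000, 138/625, 186/625]
  B: [1273/5000, 1139/5000, 2237/10000, 2939/10000]
  C: [2573/10000, 2267/10000, 2197/10000, 2963/10000]
  D: [319/1250, 2281/10000, 2239/10000, 183/625]
P^5 =
  A: [25603/100000, 22729/100000, 22189/100000, 29479/100000]
  B: [25569/100000, 2839/12500, 11097/50000, 1181/4000]
  C: [511/2000, 22727/100000, 22253/100000, 2947/10000]
  D: [25543/100000, 22699/100000, 11109/50000, 1477/5000]

(P^5)[C -> B] = 22727/100000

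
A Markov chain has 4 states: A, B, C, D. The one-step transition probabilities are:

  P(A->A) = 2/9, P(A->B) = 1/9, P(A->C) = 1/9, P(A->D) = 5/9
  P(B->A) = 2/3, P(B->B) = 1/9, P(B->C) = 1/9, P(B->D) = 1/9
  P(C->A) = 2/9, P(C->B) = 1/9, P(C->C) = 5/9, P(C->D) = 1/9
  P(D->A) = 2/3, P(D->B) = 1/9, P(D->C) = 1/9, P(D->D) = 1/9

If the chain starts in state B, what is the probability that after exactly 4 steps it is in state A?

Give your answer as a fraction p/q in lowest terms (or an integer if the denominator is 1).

Computing P^4 by repeated multiplication:
P^1 =
  A: [2/9, 1/9, 1/9, 5/9]
  B: [2/3, 1/9, 1/9, 1/9]
  C: [2/9, 1/9, 5/9, 1/9]
  D: [2/3, 1/9, 1/9, 1/9]
P^2 =
  A: [14/27, 1/9, 13/81, 17/81]
  B: [26/81, 1/9, 13/81, 11/27]
  C: [26/81, 1/9, 29/81, 17/81]
  D: [26/81, 1/9, 13/81, 11/27]
P^3 =
  A: [266/729, 1/9, 133/729, 83/243]
  B: [110/243, 1/9, 133/729, 185/729]
  C: [266/729, 1/9, 197/729, 185/729]
  D: [110/243, 1/9, 133/729, 185/729]
P^4 =
  A: [926/2187, 1/9, 1261/6561, 1793/6561]
  B: [2522/6561, 1/9, 1261/6561, 683/2187]
  C: [2522/6561, 1/9, 1517/6561, 1793/6561]
  D: [2522/6561, 1/9, 1261/6561, 683/2187]

(P^4)[B -> A] = 2522/6561

Answer: 2522/6561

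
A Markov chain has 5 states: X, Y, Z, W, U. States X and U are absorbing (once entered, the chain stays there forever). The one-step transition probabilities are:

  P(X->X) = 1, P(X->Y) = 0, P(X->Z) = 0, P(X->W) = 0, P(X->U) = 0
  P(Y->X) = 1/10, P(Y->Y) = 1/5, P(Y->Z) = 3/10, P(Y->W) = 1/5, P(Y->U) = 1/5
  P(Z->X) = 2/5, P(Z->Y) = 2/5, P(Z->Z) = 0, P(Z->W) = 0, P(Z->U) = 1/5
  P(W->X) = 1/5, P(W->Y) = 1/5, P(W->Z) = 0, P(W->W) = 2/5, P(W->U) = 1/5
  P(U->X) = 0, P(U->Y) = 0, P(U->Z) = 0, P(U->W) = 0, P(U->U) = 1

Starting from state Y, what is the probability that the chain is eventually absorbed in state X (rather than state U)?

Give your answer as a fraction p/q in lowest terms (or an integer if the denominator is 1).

Let a_i = P(absorbed in X | start in state i).
Boundary conditions: a_X = 1, a_U = 0.
For each transient state i, a_i = sum_j P(i->j) * a_j:
  a_Y = 1/10*a_X + 1/5*a_Y + 3/10*a_Z + 1/5*a_W + 1/5*a_U
  a_Z = 2/5*a_X + 2/5*a_Y + 0*a_Z + 0*a_W + 1/5*a_U
  a_W = 1/5*a_X + 1/5*a_Y + 0*a_Z + 2/5*a_W + 1/5*a_U

Substituting a_X = 1 and a_U = 0, rearrange to (I - Q) a = r where r[i] = P(i -> X):
  [4/5, -3/10, -1/5] . (a_Y, a_Z, a_W) = 1/10
  [-2/5, 1, 0] . (a_Y, a_Z, a_W) = 2/5
  [-1/5, 0, 3/5] . (a_Y, a_Z, a_W) = 1/5

Solving yields:
  a_Y = 43/92
  a_Z = 27/46
  a_W = 45/92

Starting state is Y, so the absorption probability is a_Y = 43/92.

Answer: 43/92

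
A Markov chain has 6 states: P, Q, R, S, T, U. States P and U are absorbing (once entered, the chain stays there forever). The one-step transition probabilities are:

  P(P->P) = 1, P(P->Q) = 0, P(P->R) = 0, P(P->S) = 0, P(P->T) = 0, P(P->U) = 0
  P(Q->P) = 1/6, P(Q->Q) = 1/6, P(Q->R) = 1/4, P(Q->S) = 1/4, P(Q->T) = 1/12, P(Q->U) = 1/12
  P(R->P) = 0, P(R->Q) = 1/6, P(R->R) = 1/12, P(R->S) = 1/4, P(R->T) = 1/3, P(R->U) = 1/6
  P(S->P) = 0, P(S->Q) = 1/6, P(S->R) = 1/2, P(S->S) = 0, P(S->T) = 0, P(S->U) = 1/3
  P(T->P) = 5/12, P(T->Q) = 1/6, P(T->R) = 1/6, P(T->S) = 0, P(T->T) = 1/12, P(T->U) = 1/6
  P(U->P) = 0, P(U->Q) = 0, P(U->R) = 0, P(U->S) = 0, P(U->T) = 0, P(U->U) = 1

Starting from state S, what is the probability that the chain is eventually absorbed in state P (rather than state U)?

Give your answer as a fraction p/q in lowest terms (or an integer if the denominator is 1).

Let a_i = P(absorbed in P | start in state i).
Boundary conditions: a_P = 1, a_U = 0.
For each transient state i, a_i = sum_j P(i->j) * a_j:
  a_Q = 1/6*a_P + 1/6*a_Q + 1/4*a_R + 1/4*a_S + 1/12*a_T + 1/12*a_U
  a_R = 0*a_P + 1/6*a_Q + 1/12*a_R + 1/4*a_S + 1/3*a_T + 1/6*a_U
  a_S = 0*a_P + 1/6*a_Q + 1/2*a_R + 0*a_S + 0*a_T + 1/3*a_U
  a_T = 5/12*a_P + 1/6*a_Q + 1/6*a_R + 0*a_S + 1/12*a_T + 1/6*a_U

Substituting a_P = 1 and a_U = 0, rearrange to (I - Q) a = r where r[i] = P(i -> P):
  [5/6, -1/4, -1/4, -1/12] . (a_Q, a_R, a_S, a_T) = 1/6
  [-1/6, 11/12, -1/4, -1/3] . (a_Q, a_R, a_S, a_T) = 0
  [-1/6, -1/2, 1, 0] . (a_Q, a_R, a_S, a_T) = 0
  [-1/6, -1/6, 0, 11/12] . (a_Q, a_R, a_S, a_T) = 5/12

Solving yields:
  a_Q = 661/1466
  a_R = 547/1466
  a_S = 1151/4398
  a_T = 443/733

Starting state is S, so the absorption probability is a_S = 1151/4398.

Answer: 1151/4398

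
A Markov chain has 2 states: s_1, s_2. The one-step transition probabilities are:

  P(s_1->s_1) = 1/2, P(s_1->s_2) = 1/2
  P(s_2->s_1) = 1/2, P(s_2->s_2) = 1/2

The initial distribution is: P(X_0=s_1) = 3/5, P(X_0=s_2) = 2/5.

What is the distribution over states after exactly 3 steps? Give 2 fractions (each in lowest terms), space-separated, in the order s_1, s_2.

Answer: 1/2 1/2

Derivation:
Propagating the distribution step by step (d_{t+1} = d_t * P):
d_0 = (s_1=3/5, s_2=2/5)
  d_1[s_1] = 3/5*1/2 + 2/5*1/2 = 1/2
  d_1[s_2] = 3/5*1/2 + 2/5*1/2 = 1/2
d_1 = (s_1=1/2, s_2=1/2)
  d_2[s_1] = 1/2*1/2 + 1/2*1/2 = 1/2
  d_2[s_2] = 1/2*1/2 + 1/2*1/2 = 1/2
d_2 = (s_1=1/2, s_2=1/2)
  d_3[s_1] = 1/2*1/2 + 1/2*1/2 = 1/2
  d_3[s_2] = 1/2*1/2 + 1/2*1/2 = 1/2
d_3 = (s_1=1/2, s_2=1/2)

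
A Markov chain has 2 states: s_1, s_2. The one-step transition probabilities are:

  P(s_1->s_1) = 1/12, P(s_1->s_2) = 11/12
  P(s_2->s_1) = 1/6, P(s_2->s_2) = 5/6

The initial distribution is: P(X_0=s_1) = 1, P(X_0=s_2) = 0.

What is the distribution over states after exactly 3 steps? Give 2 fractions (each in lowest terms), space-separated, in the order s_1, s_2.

Answer: 265/1728 1463/1728

Derivation:
Propagating the distribution step by step (d_{t+1} = d_t * P):
d_0 = (s_1=1, s_2=0)
  d_1[s_1] = 1*1/12 + 0*1/6 = 1/12
  d_1[s_2] = 1*11/12 + 0*5/6 = 11/12
d_1 = (s_1=1/12, s_2=11/12)
  d_2[s_1] = 1/12*1/12 + 11/12*1/6 = 23/144
  d_2[s_2] = 1/12*11/12 + 11/12*5/6 = 121/144
d_2 = (s_1=23/144, s_2=121/144)
  d_3[s_1] = 23/144*1/12 + 121/144*1/6 = 265/1728
  d_3[s_2] = 23/144*11/12 + 121/144*5/6 = 1463/1728
d_3 = (s_1=265/1728, s_2=1463/1728)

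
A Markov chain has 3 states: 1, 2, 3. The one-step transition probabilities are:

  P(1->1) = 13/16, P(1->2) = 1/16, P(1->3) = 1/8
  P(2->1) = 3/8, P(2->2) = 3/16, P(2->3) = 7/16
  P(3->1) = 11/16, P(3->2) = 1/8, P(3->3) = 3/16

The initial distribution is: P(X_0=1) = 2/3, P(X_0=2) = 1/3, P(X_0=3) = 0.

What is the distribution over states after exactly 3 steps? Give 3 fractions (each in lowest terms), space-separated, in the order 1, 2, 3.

Answer: 3079/4096 173/2048 671/4096

Derivation:
Propagating the distribution step by step (d_{t+1} = d_t * P):
d_0 = (1=2/3, 2=1/3, 3=0)
  d_1[1] = 2/3*13/16 + 1/3*3/8 + 0*11/16 = 2/3
  d_1[2] = 2/3*1/16 + 1/3*3/16 + 0*1/8 = 5/48
  d_1[3] = 2/3*1/8 + 1/3*7/16 + 0*3/16 = 11/48
d_1 = (1=2/3, 2=5/48, 3=11/48)
  d_2[1] = 2/3*13/16 + 5/48*3/8 + 11/48*11/16 = 189/256
  d_2[2] = 2/3*1/16 + 5/48*3/16 + 11/48*1/8 = 23/256
  d_2[3] = 2/3*1/8 + 5/48*7/16 + 11/48*3/16 = 11/64
d_2 = (1=189/256, 2=23/256, 3=11/64)
  d_3[1] = 189/256*13/16 + 23/256*3/8 + 11/64*11/16 = 3079/4096
  d_3[2] = 189/256*1/16 + 23/256*3/16 + 11/64*1/8 = 173/2048
  d_3[3] = 189/256*1/8 + 23/256*7/16 + 11/64*3/16 = 671/4096
d_3 = (1=3079/4096, 2=173/2048, 3=671/4096)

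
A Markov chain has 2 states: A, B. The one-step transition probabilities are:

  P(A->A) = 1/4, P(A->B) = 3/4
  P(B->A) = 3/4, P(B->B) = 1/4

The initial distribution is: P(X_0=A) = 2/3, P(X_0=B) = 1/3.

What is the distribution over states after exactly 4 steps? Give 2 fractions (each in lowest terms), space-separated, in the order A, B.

Answer: 49/96 47/96

Derivation:
Propagating the distribution step by step (d_{t+1} = d_t * P):
d_0 = (A=2/3, B=1/3)
  d_1[A] = 2/3*1/4 + 1/3*3/4 = 5/12
  d_1[B] = 2/3*3/4 + 1/3*1/4 = 7/12
d_1 = (A=5/12, B=7/12)
  d_2[A] = 5/12*1/4 + 7/12*3/4 = 13/24
  d_2[B] = 5/12*3/4 + 7/12*1/4 = 11/24
d_2 = (A=13/24, B=11/24)
  d_3[A] = 13/24*1/4 + 11/24*3/4 = 23/48
  d_3[B] = 13/24*3/4 + 11/24*1/4 = 25/48
d_3 = (A=23/48, B=25/48)
  d_4[A] = 23/48*1/4 + 25/48*3/4 = 49/96
  d_4[B] = 23/48*3/4 + 25/48*1/4 = 47/96
d_4 = (A=49/96, B=47/96)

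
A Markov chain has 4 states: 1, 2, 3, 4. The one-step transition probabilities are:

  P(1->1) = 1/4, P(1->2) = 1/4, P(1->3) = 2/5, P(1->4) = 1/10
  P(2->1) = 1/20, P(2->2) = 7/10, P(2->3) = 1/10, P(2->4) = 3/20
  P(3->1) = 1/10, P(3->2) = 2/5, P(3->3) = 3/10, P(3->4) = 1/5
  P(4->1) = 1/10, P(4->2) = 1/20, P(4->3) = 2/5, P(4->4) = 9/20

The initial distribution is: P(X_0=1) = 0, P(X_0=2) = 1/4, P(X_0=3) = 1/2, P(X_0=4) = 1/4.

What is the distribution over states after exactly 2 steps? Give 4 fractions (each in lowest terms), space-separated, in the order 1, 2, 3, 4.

Propagating the distribution step by step (d_{t+1} = d_t * P):
d_0 = (1=0, 2=1/4, 3=1/2, 4=1/4)
  d_1[1] = 0*1/4 + 1/4*1/20 + 1/2*1/10 + 1/4*1/10 = 7/80
  d_1[2] = 0*1/4 + 1/4*7/10 + 1/2*2/5 + 1/4*1/20 = 31/80
  d_1[3] = 0*2/5 + 1/4*1/10 + 1/2*3/10 + 1/4*2/5 = 11/40
  d_1[4] = 0*1/10 + 1/4*3/20 + 1/2*1/5 + 1/4*9/20 = 1/4
d_1 = (1=7/80, 2=31/80, 3=11/40, 4=1/4)
  d_2[1] = 7/80*1/4 + 31/80*1/20 + 11/40*1/10 + 1/4*1/10 = 3/32
  d_2[2] = 7/80*1/4 + 31/80*7/10 + 11/40*2/5 + 1/4*1/20 = 133/320
  d_2[3] = 7/80*2/5 + 31/80*1/10 + 11/40*3/10 + 1/4*2/5 = 41/160
  d_2[4] = 7/80*1/10 + 31/80*3/20 + 11/40*1/5 + 1/4*9/20 = 15/64
d_2 = (1=3/32, 2=133/320, 3=41/160, 4=15/64)

Answer: 3/32 133/320 41/160 15/64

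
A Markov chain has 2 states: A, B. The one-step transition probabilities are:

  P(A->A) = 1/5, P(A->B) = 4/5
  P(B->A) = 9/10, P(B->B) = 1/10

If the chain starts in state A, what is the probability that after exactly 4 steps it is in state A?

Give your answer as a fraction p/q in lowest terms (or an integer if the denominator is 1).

Computing P^4 by repeated multiplication:
P^1 =
  A: [1/5, 4/5]
  B: [9/10, 1/10]
P^2 =
  A: [19/25, 6/25]
  B: [27/100, 73/100]
P^3 =
  A: [46/125, 79/125]
  B: [711/1000, 289/1000]
P^4 =
  A: [803/1250, 447/1250]
  B: [4023/10000, 5977/10000]

(P^4)[A -> A] = 803/1250

Answer: 803/1250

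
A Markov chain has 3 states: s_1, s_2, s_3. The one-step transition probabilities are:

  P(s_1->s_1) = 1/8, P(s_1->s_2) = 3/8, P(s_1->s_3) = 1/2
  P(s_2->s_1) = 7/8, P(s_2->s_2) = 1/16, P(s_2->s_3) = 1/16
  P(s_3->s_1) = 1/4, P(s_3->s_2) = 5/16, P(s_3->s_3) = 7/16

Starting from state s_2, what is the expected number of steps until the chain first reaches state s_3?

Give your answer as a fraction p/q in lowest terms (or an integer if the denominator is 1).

Let h_i = expected steps to first reach s_3 from state i.
Boundary: h_s_3 = 0.
First-step equations for the other states:
  h_s_1 = 1 + 1/8*h_s_1 + 3/8*h_s_2 + 1/2*h_s_3
  h_s_2 = 1 + 7/8*h_s_1 + 1/16*h_s_2 + 1/16*h_s_3

Substituting h_s_3 = 0 and rearranging gives the linear system (I - Q) h = 1:
  [7/8, -3/8] . (h_s_1, h_s_2) = 1
  [-7/8, 15/16] . (h_s_1, h_s_2) = 1

Solving yields:
  h_s_1 = 8/3
  h_s_2 = 32/9

Starting state is s_2, so the expected hitting time is h_s_2 = 32/9.

Answer: 32/9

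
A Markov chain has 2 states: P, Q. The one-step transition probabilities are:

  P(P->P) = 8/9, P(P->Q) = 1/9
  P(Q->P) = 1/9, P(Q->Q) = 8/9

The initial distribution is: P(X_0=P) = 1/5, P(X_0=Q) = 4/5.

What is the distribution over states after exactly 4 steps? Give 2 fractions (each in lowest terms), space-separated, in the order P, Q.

Propagating the distribution step by step (d_{t+1} = d_t * P):
d_0 = (P=1/5, Q=4/5)
  d_1[P] = 1/5*8/9 + 4/5*1/9 = 4/15
  d_1[Q] = 1/5*1/9 + 4/5*8/9 = 11/15
d_1 = (P=4/15, Q=11/15)
  d_2[P] = 4/15*8/9 + 11/15*1/9 = 43/135
  d_2[Q] = 4/15*1/9 + 11/15*8/9 = 92/135
d_2 = (P=43/135, Q=92/135)
  d_3[P] = 43/135*8/9 + 92/135*1/9 = 436/1215
  d_3[Q] = 43/135*1/9 + 92/135*8/9 = 779/1215
d_3 = (P=436/1215, Q=779/1215)
  d_4[P] = 436/1215*8/9 + 779/1215*1/9 = 4267/10935
  d_4[Q] = 436/1215*1/9 + 779/1215*8/9 = 6668/10935
d_4 = (P=4267/10935, Q=6668/10935)

Answer: 4267/10935 6668/10935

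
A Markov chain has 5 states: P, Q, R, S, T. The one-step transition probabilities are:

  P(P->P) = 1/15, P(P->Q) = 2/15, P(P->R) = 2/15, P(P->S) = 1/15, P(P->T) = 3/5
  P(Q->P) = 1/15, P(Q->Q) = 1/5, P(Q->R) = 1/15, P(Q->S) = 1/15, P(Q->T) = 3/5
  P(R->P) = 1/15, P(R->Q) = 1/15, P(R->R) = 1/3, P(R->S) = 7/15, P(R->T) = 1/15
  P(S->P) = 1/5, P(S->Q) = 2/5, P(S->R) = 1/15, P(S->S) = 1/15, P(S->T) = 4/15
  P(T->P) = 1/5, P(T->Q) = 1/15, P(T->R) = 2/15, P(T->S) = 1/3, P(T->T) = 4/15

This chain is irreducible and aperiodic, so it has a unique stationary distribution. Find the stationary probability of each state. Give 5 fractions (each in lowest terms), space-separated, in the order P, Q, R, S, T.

Answer: 3881/27587 4671/27587 3721/27587 5851/27587 9463/27587

Derivation:
The stationary distribution satisfies pi = pi * P, i.e.:
  pi_P = 1/15*pi_P + 1/15*pi_Q + 1/15*pi_R + 1/5*pi_S + 1/5*pi_T
  pi_Q = 2/15*pi_P + 1/5*pi_Q + 1/15*pi_R + 2/5*pi_S + 1/15*pi_T
  pi_R = 2/15*pi_P + 1/15*pi_Q + 1/3*pi_R + 1/15*pi_S + 2/15*pi_T
  pi_S = 1/15*pi_P + 1/15*pi_Q + 7/15*pi_R + 1/15*pi_S + 1/3*pi_T
  pi_T = 3/5*pi_P + 3/5*pi_Q + 1/15*pi_R + 4/15*pi_S + 4/15*pi_T
with normalization: pi_P + pi_Q + pi_R + pi_S + pi_T = 1.

Using the first 4 balance equations plus normalization, the linear system A*pi = b is:
  [-14/15, 1/15, 1/15, 1/5, 1/5] . pi = 0
  [2/15, -4/5, 1/15, 2/5, 1/15] . pi = 0
  [2/15, 1/15, -2/3, 1/15, 2/15] . pi = 0
  [1/15, 1/15, 7/15, -14/15, 1/3] . pi = 0
  [1, 1, 1, 1, 1] . pi = 1

Solving yields:
  pi_P = 3881/27587
  pi_Q = 4671/27587
  pi_R = 3721/27587
  pi_S = 5851/27587
  pi_T = 9463/27587

Verification (pi * P):
  3881/27587*1/15 + 4671/27587*1/15 + 3721/27587*1/15 + 5851/27587*1/5 + 9463/27587*1/5 = 3881/27587 = pi_P  (ok)
  3881/27587*2/15 + 4671/27587*1/5 + 3721/27587*1/15 + 5851/27587*2/5 + 9463/27587*1/15 = 4671/27587 = pi_Q  (ok)
  3881/27587*2/15 + 4671/27587*1/15 + 3721/27587*1/3 + 5851/27587*1/15 + 9463/27587*2/15 = 3721/27587 = pi_R  (ok)
  3881/27587*1/15 + 4671/27587*1/15 + 3721/27587*7/15 + 5851/27587*1/15 + 9463/27587*1/3 = 5851/27587 = pi_S  (ok)
  3881/27587*3/5 + 4671/27587*3/5 + 3721/27587*1/15 + 5851/27587*4/15 + 9463/27587*4/15 = 9463/27587 = pi_T  (ok)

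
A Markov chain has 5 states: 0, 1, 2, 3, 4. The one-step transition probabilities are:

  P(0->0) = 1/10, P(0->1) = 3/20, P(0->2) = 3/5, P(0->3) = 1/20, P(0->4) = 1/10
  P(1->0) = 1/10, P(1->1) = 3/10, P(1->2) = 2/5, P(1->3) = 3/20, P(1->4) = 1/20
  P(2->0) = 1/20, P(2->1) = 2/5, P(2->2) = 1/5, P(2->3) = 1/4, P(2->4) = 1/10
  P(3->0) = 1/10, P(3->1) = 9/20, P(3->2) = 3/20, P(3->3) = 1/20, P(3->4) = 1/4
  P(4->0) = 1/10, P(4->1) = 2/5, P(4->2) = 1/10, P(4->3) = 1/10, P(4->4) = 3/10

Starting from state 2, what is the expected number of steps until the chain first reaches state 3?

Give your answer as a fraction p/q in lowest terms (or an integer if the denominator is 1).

Answer: 13526/2497

Derivation:
Let h_i = expected steps to first reach 3 from state i.
Boundary: h_3 = 0.
First-step equations for the other states:
  h_0 = 1 + 1/10*h_0 + 3/20*h_1 + 3/5*h_2 + 1/20*h_3 + 1/10*h_4
  h_1 = 1 + 1/10*h_0 + 3/10*h_1 + 2/5*h_2 + 3/20*h_3 + 1/20*h_4
  h_2 = 1 + 1/20*h_0 + 2/5*h_1 + 1/5*h_2 + 1/4*h_3 + 1/10*h_4
  h_4 = 1 + 1/10*h_0 + 2/5*h_1 + 1/10*h_2 + 1/10*h_3 + 3/10*h_4

Substituting h_3 = 0 and rearranging gives the linear system (I - Q) h = 1:
  [9/10, -3/20, -3/5, -1/10] . (h_0, h_1, h_2, h_4) = 1
  [-1/10, 7/10, -2/5, -1/20] . (h_0, h_1, h_2, h_4) = 1
  [-1/20, -2/5, 4/5, -1/10] . (h_0, h_1, h_2, h_4) = 1
  [-1/10, -2/5, -1/10, 7/10] . (h_0, h_1, h_2, h_4) = 1

Solving yields:
  h_0 = 16052/2497
  h_1 = 14748/2497
  h_2 = 13526/2497
  h_4 = 16220/2497

Starting state is 2, so the expected hitting time is h_2 = 13526/2497.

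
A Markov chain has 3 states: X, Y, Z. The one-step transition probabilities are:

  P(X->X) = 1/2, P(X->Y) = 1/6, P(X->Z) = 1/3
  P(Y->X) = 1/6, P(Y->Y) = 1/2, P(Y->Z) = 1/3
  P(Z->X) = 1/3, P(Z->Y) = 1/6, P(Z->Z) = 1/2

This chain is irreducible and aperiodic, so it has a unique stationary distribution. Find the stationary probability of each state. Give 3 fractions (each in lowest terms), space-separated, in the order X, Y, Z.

Answer: 7/20 1/4 2/5

Derivation:
The stationary distribution satisfies pi = pi * P, i.e.:
  pi_X = 1/2*pi_X + 1/6*pi_Y + 1/3*pi_Z
  pi_Y = 1/6*pi_X + 1/2*pi_Y + 1/6*pi_Z
  pi_Z = 1/3*pi_X + 1/3*pi_Y + 1/2*pi_Z
with normalization: pi_X + pi_Y + pi_Z = 1.

Using the first 2 balance equations plus normalization, the linear system A*pi = b is:
  [-1/2, 1/6, 1/3] . pi = 0
  [1/6, -1/2, 1/6] . pi = 0
  [1, 1, 1] . pi = 1

Solving yields:
  pi_X = 7/20
  pi_Y = 1/4
  pi_Z = 2/5

Verification (pi * P):
  7/20*1/2 + 1/4*1/6 + 2/5*1/3 = 7/20 = pi_X  (ok)
  7/20*1/6 + 1/4*1/2 + 2/5*1/6 = 1/4 = pi_Y  (ok)
  7/20*1/3 + 1/4*1/3 + 2/5*1/2 = 2/5 = pi_Z  (ok)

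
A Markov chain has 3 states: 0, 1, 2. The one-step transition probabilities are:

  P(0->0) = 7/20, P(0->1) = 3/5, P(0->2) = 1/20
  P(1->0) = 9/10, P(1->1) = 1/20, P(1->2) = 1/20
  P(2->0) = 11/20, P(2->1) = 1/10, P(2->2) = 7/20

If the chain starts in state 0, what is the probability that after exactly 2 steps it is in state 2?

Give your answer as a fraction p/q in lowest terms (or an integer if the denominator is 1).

Computing P^2 by repeated multiplication:
P^1 =
  0: [7/20, 3/5, 1/20]
  1: [9/10, 1/20, 1/20]
  2: [11/20, 1/10, 7/20]
P^2 =
  0: [69/100, 49/200, 13/200]
  1: [31/80, 219/400, 13/200]
  2: [19/40, 37/100, 31/200]

(P^2)[0 -> 2] = 13/200

Answer: 13/200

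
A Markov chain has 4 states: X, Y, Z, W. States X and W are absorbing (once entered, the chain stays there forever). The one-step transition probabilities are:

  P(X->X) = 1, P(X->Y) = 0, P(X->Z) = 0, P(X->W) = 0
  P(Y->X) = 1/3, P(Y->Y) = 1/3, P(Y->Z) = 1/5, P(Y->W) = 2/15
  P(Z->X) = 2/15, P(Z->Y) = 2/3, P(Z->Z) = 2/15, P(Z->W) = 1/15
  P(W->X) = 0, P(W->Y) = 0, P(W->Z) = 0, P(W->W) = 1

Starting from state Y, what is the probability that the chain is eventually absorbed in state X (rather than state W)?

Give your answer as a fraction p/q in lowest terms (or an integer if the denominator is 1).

Answer: 71/100

Derivation:
Let a_i = P(absorbed in X | start in state i).
Boundary conditions: a_X = 1, a_W = 0.
For each transient state i, a_i = sum_j P(i->j) * a_j:
  a_Y = 1/3*a_X + 1/3*a_Y + 1/5*a_Z + 2/15*a_W
  a_Z = 2/15*a_X + 2/3*a_Y + 2/15*a_Z + 1/15*a_W

Substituting a_X = 1 and a_W = 0, rearrange to (I - Q) a = r where r[i] = P(i -> X):
  [2/3, -1/5] . (a_Y, a_Z) = 1/3
  [-2/3, 13/15] . (a_Y, a_Z) = 2/15

Solving yields:
  a_Y = 71/100
  a_Z = 7/10

Starting state is Y, so the absorption probability is a_Y = 71/100.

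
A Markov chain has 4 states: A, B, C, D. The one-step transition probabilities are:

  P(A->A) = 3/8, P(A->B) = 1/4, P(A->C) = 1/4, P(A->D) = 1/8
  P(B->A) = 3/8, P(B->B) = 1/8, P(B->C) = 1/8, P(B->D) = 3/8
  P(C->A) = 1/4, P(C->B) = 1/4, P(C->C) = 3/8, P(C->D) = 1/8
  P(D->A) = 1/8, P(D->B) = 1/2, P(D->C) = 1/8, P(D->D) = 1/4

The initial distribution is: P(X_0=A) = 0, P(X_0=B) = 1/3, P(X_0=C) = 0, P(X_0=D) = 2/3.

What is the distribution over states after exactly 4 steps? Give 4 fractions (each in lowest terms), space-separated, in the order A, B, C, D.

Propagating the distribution step by step (d_{t+1} = d_t * P):
d_0 = (A=0, B=1/3, C=0, D=2/3)
  d_1[A] = 0*3/8 + 1/3*3/8 + 0*1/4 + 2/3*1/8 = 5/24
  d_1[B] = 0*1/4 + 1/3*1/8 + 0*1/4 + 2/3*1/2 = 3/8
  d_1[C] = 0*1/4 + 1/3*1/8 + 0*3/8 + 2/3*1/8 = 1/8
  d_1[D] = 0*1/8 + 1/3*3/8 + 0*1/8 + 2/3*1/4 = 7/24
d_1 = (A=5/24, B=3/8, C=1/8, D=7/24)
  d_2[A] = 5/24*3/8 + 3/8*3/8 + 1/8*1/4 + 7/24*1/8 = 55/192
  d_2[B] = 5/24*1/4 + 3/8*1/8 + 1/8*1/4 + 7/24*1/2 = 53/192
  d_2[C] = 5/24*1/4 + 3/8*1/8 + 1/8*3/8 + 7/24*1/8 = 35/192
  d_2[D] = 5/24*1/8 + 3/8*3/8 + 1/8*1/8 + 7/24*1/4 = 49/192
d_2 = (A=55/192, B=53/192, C=35/192, D=49/192)
  d_3[A] = 55/192*3/8 + 53/192*3/8 + 35/192*1/4 + 49/192*1/8 = 443/1536
  d_3[B] = 55/192*1/4 + 53/192*1/8 + 35/192*1/4 + 49/192*1/2 = 143/512
  d_3[C] = 55/192*1/4 + 53/192*1/8 + 35/192*3/8 + 49/192*1/8 = 317/1536
  d_3[D] = 55/192*1/8 + 53/192*3/8 + 35/192*1/8 + 49/192*1/4 = 347/1536
d_3 = (A=443/1536, B=143/512, C=317/1536, D=347/1536)
  d_4[A] = 443/1536*3/8 + 143/512*3/8 + 317/1536*1/4 + 347/1536*1/8 = 1199/4096
  d_4[B] = 443/1536*1/4 + 143/512*1/8 + 317/1536*1/4 + 347/1536*1/2 = 3337/12288
  d_4[C] = 443/1536*1/4 + 143/512*1/8 + 317/1536*3/8 + 347/1536*1/8 = 871/4096
  d_4[D] = 443/1536*1/8 + 143/512*3/8 + 317/1536*1/8 + 347/1536*1/4 = 2741/12288
d_4 = (A=1199/4096, B=3337/12288, C=871/4096, D=2741/12288)

Answer: 1199/4096 3337/12288 871/4096 2741/12288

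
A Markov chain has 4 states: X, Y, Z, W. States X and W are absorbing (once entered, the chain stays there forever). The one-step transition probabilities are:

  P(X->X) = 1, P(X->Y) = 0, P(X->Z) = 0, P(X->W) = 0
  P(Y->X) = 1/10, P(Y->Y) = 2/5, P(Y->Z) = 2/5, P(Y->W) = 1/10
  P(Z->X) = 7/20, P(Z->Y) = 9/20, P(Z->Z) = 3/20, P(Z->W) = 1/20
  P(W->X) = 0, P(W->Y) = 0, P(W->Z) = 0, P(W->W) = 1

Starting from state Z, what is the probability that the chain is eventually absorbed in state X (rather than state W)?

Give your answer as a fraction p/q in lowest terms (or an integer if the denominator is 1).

Answer: 17/22

Derivation:
Let a_i = P(absorbed in X | start in state i).
Boundary conditions: a_X = 1, a_W = 0.
For each transient state i, a_i = sum_j P(i->j) * a_j:
  a_Y = 1/10*a_X + 2/5*a_Y + 2/5*a_Z + 1/10*a_W
  a_Z = 7/20*a_X + 9/20*a_Y + 3/20*a_Z + 1/20*a_W

Substituting a_X = 1 and a_W = 0, rearrange to (I - Q) a = r where r[i] = P(i -> X):
  [3/5, -2/5] . (a_Y, a_Z) = 1/10
  [-9/20, 17/20] . (a_Y, a_Z) = 7/20

Solving yields:
  a_Y = 15/22
  a_Z = 17/22

Starting state is Z, so the absorption probability is a_Z = 17/22.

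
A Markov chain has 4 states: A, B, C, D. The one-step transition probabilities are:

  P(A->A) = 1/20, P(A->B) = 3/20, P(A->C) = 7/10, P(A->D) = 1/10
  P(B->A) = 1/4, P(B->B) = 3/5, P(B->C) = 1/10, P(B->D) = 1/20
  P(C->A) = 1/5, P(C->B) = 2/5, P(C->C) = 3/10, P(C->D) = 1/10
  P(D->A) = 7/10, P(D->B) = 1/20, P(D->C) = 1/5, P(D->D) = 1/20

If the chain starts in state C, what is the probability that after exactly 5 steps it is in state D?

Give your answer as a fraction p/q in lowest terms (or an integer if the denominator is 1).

Answer: 1527/20000

Derivation:
Computing P^5 by repeated multiplication:
P^1 =
  A: [1/20, 3/20, 7/10, 1/10]
  B: [1/4, 3/5, 1/10, 1/20]
  C: [1/5, 2/5, 3/10, 1/10]
  D: [7/10, 1/20, 1/5, 1/20]
P^2 =
  A: [1/4, 153/400, 7/25, 7/80]
  B: [87/400, 11/25, 11/40, 27/400]
  C: [6/25, 79/200, 29/100, 3/40]
  D: [49/400, 87/400, 113/200, 19/200]
P^3 =
  A: [1803/8000, 3067/8000, 1259/4000, 153/2000]
  B: [357/1600, 41/100, 1169/4000, 597/8000]
  C: [177/800, 1571/4000, 619/2000, 153/2000]
  D: [6/25, 3037/8000, 37/125, 27/320]
P^4 =
  A: [17889/80000, 62969/160000, 12233/40000, 12321/160000]
  B: [7179/32000, 4001/10000, 23983/80000, 12123/160000]
  C: [2247/10000, 31717/80000, 3023/10000, 6123/80000]
  D: [36027/160000, 61823/160000, 24931/80000, 48/625]
P^5 =
  A: [143769/640000, 1266739/3200000, 484853/1600000, 24471/320000]
  B: [717561/3200000, 79483/200000, 19337/64000, 243861/3200000]
  C: [359019/1600000, 634127/1600000, 242347/800000, 1527/20000]
  D: [358311/1600000, 1261141/3200000, 244087/800000, 245889/3200000]

(P^5)[C -> D] = 1527/20000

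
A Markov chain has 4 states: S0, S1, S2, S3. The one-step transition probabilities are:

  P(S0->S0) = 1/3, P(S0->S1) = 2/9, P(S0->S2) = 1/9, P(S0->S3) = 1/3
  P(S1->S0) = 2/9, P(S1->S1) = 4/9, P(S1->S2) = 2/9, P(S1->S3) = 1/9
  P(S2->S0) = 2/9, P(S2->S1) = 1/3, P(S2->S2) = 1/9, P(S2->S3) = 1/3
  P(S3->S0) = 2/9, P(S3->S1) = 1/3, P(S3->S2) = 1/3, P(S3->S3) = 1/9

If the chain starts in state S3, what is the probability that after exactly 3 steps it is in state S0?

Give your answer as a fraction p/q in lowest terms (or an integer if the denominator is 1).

Answer: 182/729

Derivation:
Computing P^3 by repeated multiplication:
P^1 =
  S0: [1/3, 2/9, 1/9, 1/3]
  S1: [2/9, 4/9, 2/9, 1/9]
  S2: [2/9, 1/3, 1/9, 1/3]
  S3: [2/9, 1/3, 1/3, 1/9]
P^2 =
  S0: [7/27, 26/81, 17/81, 17/81]
  S1: [20/81, 29/81, 5/27, 17/81]
  S2: [20/81, 28/81, 2/9, 5/27]
  S3: [20/81, 28/81, 14/81, 19/81]
P^3 =
  S0: [61/243, 248/729, 47/243, 157/729]
  S1: [182/729, 28/81, 16/81, 151/729]
  S2: [182/729, 251/729, 139/729, 157/729]
  S3: [182/729, 251/729, 49/243, 149/729]

(P^3)[S3 -> S0] = 182/729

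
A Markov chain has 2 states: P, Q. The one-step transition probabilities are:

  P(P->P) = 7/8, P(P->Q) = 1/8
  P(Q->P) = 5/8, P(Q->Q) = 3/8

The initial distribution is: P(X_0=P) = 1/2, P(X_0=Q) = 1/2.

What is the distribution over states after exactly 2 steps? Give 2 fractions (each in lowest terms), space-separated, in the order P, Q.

Answer: 13/16 3/16

Derivation:
Propagating the distribution step by step (d_{t+1} = d_t * P):
d_0 = (P=1/2, Q=1/2)
  d_1[P] = 1/2*7/8 + 1/2*5/8 = 3/4
  d_1[Q] = 1/2*1/8 + 1/2*3/8 = 1/4
d_1 = (P=3/4, Q=1/4)
  d_2[P] = 3/4*7/8 + 1/4*5/8 = 13/16
  d_2[Q] = 3/4*1/8 + 1/4*3/8 = 3/16
d_2 = (P=13/16, Q=3/16)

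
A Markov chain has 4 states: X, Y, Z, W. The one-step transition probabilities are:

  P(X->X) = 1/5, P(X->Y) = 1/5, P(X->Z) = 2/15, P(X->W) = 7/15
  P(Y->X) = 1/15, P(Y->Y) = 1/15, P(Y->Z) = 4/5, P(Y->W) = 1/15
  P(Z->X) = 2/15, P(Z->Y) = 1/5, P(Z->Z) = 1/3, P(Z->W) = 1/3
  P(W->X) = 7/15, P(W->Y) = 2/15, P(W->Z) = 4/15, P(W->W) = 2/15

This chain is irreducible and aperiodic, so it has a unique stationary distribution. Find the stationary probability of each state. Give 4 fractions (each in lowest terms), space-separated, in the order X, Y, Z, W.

Answer: 115/507 163/1014 175/507 271/1014

Derivation:
The stationary distribution satisfies pi = pi * P, i.e.:
  pi_X = 1/5*pi_X + 1/15*pi_Y + 2/15*pi_Z + 7/15*pi_W
  pi_Y = 1/5*pi_X + 1/15*pi_Y + 1/5*pi_Z + 2/15*pi_W
  pi_Z = 2/15*pi_X + 4/5*pi_Y + 1/3*pi_Z + 4/15*pi_W
  pi_W = 7/15*pi_X + 1/15*pi_Y + 1/3*pi_Z + 2/15*pi_W
with normalization: pi_X + pi_Y + pi_Z + pi_W = 1.

Using the first 3 balance equations plus normalization, the linear system A*pi = b is:
  [-4/5, 1/15, 2/15, 7/15] . pi = 0
  [1/5, -14/15, 1/5, 2/15] . pi = 0
  [2/15, 4/5, -2/3, 4/15] . pi = 0
  [1, 1, 1, 1] . pi = 1

Solving yields:
  pi_X = 115/507
  pi_Y = 163/1014
  pi_Z = 175/507
  pi_W = 271/1014

Verification (pi * P):
  115/507*1/5 + 163/1014*1/15 + 175/507*2/15 + 271/1014*7/15 = 115/507 = pi_X  (ok)
  115/507*1/5 + 163/1014*1/15 + 175/507*1/5 + 271/1014*2/15 = 163/1014 = pi_Y  (ok)
  115/507*2/15 + 163/1014*4/5 + 175/507*1/3 + 271/1014*4/15 = 175/507 = pi_Z  (ok)
  115/507*7/15 + 163/1014*1/15 + 175/507*1/3 + 271/1014*2/15 = 271/1014 = pi_W  (ok)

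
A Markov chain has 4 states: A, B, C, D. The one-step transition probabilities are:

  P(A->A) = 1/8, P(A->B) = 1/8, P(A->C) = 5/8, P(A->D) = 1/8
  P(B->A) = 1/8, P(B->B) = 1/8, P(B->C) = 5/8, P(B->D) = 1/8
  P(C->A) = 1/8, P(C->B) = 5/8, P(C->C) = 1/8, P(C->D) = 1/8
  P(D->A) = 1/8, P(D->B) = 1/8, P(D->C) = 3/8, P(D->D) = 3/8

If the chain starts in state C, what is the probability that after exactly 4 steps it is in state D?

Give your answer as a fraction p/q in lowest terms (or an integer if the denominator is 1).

Computing P^4 by repeated multiplication:
P^1 =
  A: [1/8, 1/8, 5/8, 1/8]
  B: [1/8, 1/8, 5/8, 1/8]
  C: [1/8, 5/8, 1/8, 1/8]
  D: [1/8, 1/8, 3/8, 3/8]
P^2 =
  A: [1/8, 7/16, 9/32, 5/32]
  B: [1/8, 7/16, 9/32, 5/32]
  C: [1/8, 3/16, 17/32, 5/32]
  D: [1/8, 5/16, 11/32, 7/32]
P^3 =
  A: [1/8, 17/64, 57/128, 21/128]
  B: [1/8, 17/64, 57/128, 21/128]
  C: [1/8, 25/64, 41/128, 21/128]
  D: [1/8, 19/64, 51/128, 23/128]
P^4 =
  A: [1/8, 89/256, 185/512, 85/512]
  B: [1/8, 89/256, 185/512, 85/512]
  C: [1/8, 73/256, 217/512, 85/512]
  D: [1/8, 83/256, 195/512, 87/512]

(P^4)[C -> D] = 85/512

Answer: 85/512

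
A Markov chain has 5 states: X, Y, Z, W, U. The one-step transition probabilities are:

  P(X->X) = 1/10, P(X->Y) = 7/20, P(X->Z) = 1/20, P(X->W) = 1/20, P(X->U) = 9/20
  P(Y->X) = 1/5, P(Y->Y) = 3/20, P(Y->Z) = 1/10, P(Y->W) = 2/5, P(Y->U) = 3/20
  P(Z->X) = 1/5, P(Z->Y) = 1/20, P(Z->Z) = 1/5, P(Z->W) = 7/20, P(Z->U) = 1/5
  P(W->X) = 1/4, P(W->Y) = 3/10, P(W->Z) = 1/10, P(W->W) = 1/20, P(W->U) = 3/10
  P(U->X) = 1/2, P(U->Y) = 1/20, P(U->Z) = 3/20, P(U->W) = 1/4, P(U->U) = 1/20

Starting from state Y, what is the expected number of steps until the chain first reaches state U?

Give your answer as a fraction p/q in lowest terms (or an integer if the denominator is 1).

Answer: 43268/10785

Derivation:
Let h_i = expected steps to first reach U from state i.
Boundary: h_U = 0.
First-step equations for the other states:
  h_X = 1 + 1/10*h_X + 7/20*h_Y + 1/20*h_Z + 1/20*h_W + 9/20*h_U
  h_Y = 1 + 1/5*h_X + 3/20*h_Y + 1/10*h_Z + 2/5*h_W + 3/20*h_U
  h_Z = 1 + 1/5*h_X + 1/20*h_Y + 1/5*h_Z + 7/20*h_W + 1/5*h_U
  h_W = 1 + 1/4*h_X + 3/10*h_Y + 1/10*h_Z + 1/20*h_W + 3/10*h_U

Substituting h_U = 0 and rearranging gives the linear system (I - Q) h = 1:
  [9/10, -7/20, -1/20, -1/20] . (h_X, h_Y, h_Z, h_W) = 1
  [-1/5, 17/20, -1/10, -2/5] . (h_X, h_Y, h_Z, h_W) = 1
  [-1/5, -1/20, 4/5, -7/20] . (h_X, h_Y, h_Z, h_W) = 1
  [-1/4, -3/10, -1/10, 19/20] . (h_X, h_Y, h_Z, h_W) = 1

Solving yields:
  h_X = 33212/10785
  h_Y = 43268/10785
  h_Z = 41152/10785
  h_W = 12696/3595

Starting state is Y, so the expected hitting time is h_Y = 43268/10785.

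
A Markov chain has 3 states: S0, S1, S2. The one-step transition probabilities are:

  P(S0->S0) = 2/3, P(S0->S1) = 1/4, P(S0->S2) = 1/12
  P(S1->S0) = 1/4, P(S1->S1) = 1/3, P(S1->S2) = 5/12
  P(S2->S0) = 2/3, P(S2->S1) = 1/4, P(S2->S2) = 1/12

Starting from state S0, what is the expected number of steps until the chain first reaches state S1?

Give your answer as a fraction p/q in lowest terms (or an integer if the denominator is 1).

Answer: 4

Derivation:
Let h_i = expected steps to first reach S1 from state i.
Boundary: h_S1 = 0.
First-step equations for the other states:
  h_S0 = 1 + 2/3*h_S0 + 1/4*h_S1 + 1/12*h_S2
  h_S2 = 1 + 2/3*h_S0 + 1/4*h_S1 + 1/12*h_S2

Substituting h_S1 = 0 and rearranging gives the linear system (I - Q) h = 1:
  [1/3, -1/12] . (h_S0, h_S2) = 1
  [-2/3, 11/12] . (h_S0, h_S2) = 1

Solving yields:
  h_S0 = 4
  h_S2 = 4

Starting state is S0, so the expected hitting time is h_S0 = 4.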